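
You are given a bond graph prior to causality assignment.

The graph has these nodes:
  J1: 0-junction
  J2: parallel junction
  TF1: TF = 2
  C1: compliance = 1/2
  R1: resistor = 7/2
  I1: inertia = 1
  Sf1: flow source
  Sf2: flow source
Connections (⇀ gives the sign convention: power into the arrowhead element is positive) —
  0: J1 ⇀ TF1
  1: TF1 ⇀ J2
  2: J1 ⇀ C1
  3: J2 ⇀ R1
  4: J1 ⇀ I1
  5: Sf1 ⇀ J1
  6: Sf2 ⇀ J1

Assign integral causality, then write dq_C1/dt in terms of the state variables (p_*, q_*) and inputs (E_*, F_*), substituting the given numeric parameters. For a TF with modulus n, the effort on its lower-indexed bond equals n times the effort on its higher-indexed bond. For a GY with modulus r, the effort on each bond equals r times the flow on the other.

dq_C1/dt = F_Sf1 + F_Sf2 - p_I1 - q_C1/7

#5 →Sf1  (Sf1 (Sf) sets flow on bond)
#6 →Sf2  (Sf2 (Sf) sets flow on bond)
#2 →J1  (C1 outputs effort q/C1)
#0 →TF1  (0-jn J1 has e-setter on 2)
#4 →I1  (J1 effort already set via bond 2)
#1 →J2  (TF TF1: opposite of bond 0)
#3 →R1  (0-jn J2 has e-setter on 1)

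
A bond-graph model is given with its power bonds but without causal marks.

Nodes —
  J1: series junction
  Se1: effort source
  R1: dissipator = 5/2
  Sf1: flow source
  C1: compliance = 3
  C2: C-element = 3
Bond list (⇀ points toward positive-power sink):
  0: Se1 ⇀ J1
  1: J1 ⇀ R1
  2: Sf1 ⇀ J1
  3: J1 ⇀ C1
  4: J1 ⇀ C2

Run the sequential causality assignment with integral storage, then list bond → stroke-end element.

β0 |J1  (Se1 (Se) sets effort on bond)
β2 |Sf1  (Sf1 fixes flow; stroke at Sf1)
β1 |J1  (1-jn J1 has f-setter on 2)
β3 |J1  (J1 flow already set via bond 2)
β4 |J1  (common-f at J1 fixed by 2)

#0 |J1
#1 |J1
#2 |Sf1
#3 |J1
#4 |J1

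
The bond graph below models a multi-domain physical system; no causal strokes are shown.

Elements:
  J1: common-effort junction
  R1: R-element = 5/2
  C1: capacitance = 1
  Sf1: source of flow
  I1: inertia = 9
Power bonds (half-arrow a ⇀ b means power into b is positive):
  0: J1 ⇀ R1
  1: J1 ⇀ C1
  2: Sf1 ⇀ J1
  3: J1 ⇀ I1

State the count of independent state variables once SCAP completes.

2  (C1, I1 all integral)

b2 stroke at Sf1  (source Sf1 imposes f)
b1 stroke at J1  (prefer integral on C1)
b0 stroke at R1  (common-e at J1 fixed by 1)
b3 stroke at I1  (0-jn J1 has e-setter on 1)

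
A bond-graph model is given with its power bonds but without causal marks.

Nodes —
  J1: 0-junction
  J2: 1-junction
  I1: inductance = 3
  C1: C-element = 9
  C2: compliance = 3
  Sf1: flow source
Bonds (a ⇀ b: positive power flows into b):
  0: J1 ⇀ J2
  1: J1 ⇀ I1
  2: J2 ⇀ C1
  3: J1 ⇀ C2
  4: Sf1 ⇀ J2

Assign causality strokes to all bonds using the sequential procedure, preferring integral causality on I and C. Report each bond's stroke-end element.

bond 0 →J2
bond 1 →I1
bond 2 →J2
bond 3 →J1
bond 4 →Sf1

bond 4 stroke at Sf1  (Sf1 (Sf) sets flow on bond)
bond 0 stroke at J2  (J2: bond 4 brought flow, rest push out)
bond 2 stroke at J2  (1-jn J2 has f-setter on 4)
bond 1 stroke at I1  (I1: I, integral causality)
bond 3 stroke at J1  (J1 needs exactly one e-in)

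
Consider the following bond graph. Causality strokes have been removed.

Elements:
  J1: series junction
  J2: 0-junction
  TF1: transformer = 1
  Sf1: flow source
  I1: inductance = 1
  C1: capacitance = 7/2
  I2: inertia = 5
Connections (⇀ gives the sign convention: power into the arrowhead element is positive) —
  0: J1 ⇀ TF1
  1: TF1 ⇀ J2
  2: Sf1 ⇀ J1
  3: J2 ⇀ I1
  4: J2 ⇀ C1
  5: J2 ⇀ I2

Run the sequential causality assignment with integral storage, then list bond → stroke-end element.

#0 stroke→J1
#1 stroke→TF1
#2 stroke→Sf1
#3 stroke→I1
#4 stroke→J2
#5 stroke→I2

b2 →Sf1  (Sf1 fixes flow; stroke at Sf1)
b0 →J1  (J1: bond 2 brought flow, rest push out)
b1 →TF1  (TF1: transformer flips bond 0)
b3 →I1  (I1 outputs flow p/I1)
b4 →J2  (C1 integral (e out))
b5 →I2  (0-jn J2 has e-setter on 4)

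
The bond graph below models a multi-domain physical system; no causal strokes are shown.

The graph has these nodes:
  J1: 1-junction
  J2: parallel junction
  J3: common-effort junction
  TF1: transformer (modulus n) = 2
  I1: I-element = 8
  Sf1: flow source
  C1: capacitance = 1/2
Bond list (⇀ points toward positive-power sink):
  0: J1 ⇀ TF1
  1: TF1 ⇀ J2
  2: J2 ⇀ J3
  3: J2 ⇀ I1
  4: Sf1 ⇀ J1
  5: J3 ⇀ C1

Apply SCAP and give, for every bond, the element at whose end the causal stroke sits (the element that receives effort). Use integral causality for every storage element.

#4 stroke→Sf1  (source Sf1 imposes f)
#0 stroke→J1  (1-jn J1 has f-setter on 4)
#1 stroke→TF1  (through TF1, causality passes straight; one stroke at TF1)
#3 stroke→I1  (I1: I, integral causality)
#2 stroke→J2  (J2 needs exactly one e-in)
#5 stroke→J3  (J3 needs exactly one e-in)

bond 0 →J1
bond 1 →TF1
bond 2 →J2
bond 3 →I1
bond 4 →Sf1
bond 5 →J3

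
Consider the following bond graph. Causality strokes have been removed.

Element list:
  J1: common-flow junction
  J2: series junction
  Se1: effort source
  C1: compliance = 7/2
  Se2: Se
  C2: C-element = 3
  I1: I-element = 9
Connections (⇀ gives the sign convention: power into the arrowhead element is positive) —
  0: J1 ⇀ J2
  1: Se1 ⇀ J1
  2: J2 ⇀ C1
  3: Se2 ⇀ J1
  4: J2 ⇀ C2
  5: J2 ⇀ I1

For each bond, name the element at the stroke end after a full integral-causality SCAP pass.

β1 stroke at J1  (source Se1 imposes e)
β3 stroke at J1  (Se2: effort source, stroke at far end)
β0 stroke at J2  (closing 1-jn rule on J1)
β2 stroke at J2  (prefer integral on C1)
β4 stroke at J2  (C2: C, integral causality)
β5 stroke at I1  (J2 needs exactly one f-in)

bond 0 →J2
bond 1 →J1
bond 2 →J2
bond 3 →J1
bond 4 →J2
bond 5 →I1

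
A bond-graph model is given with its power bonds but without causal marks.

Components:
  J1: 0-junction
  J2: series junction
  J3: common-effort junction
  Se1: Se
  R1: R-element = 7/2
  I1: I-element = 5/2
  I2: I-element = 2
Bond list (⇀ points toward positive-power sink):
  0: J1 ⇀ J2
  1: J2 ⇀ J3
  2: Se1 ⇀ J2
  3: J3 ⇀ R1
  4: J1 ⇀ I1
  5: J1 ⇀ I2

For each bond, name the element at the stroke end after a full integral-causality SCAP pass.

bond 0 stroke→J1
bond 1 stroke→J2
bond 2 stroke→J2
bond 3 stroke→J3
bond 4 stroke→I1
bond 5 stroke→I2

β2 stroke→J2  (Se1: effort source, stroke at far end)
β4 stroke→I1  (I1 outputs flow p/I1)
β5 stroke→I2  (prefer integral on I2)
β0 stroke→J1  (J1: last free bond brings effort in)
β1 stroke→J2  (1-jn J2 has f-setter on 0)
β3 stroke→J3  (J3: last free bond brings effort in)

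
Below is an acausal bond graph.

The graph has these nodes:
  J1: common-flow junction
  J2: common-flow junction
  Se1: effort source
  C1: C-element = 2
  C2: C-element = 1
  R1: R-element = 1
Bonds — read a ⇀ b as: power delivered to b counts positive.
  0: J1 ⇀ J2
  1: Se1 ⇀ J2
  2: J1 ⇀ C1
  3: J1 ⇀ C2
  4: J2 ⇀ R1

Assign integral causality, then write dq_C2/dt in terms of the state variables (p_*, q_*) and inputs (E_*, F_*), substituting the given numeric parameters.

dq_C2/dt = E_Se1 - q_C1/2 - q_C2

β1 stroke→J2  (source Se1 imposes e)
β2 stroke→J1  (C1 outputs effort q/C1)
β3 stroke→J1  (prefer integral on C2)
β0 stroke→J2  (closing 1-jn rule on J1)
β4 stroke→R1  (J2: last free bond brings flow in)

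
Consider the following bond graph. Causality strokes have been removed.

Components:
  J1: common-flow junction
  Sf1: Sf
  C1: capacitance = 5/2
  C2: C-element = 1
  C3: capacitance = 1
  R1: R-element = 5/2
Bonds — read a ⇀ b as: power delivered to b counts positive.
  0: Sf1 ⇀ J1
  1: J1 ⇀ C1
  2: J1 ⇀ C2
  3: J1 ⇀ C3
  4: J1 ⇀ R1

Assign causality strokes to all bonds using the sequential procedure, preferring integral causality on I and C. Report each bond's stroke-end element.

bond 0 stroke→Sf1
bond 1 stroke→J1
bond 2 stroke→J1
bond 3 stroke→J1
bond 4 stroke→J1

b0 stroke at Sf1  (Sf1 (Sf) sets flow on bond)
b1 stroke at J1  (J1: bond 0 brought flow, rest push out)
b2 stroke at J1  (1-jn J1 has f-setter on 0)
b3 stroke at J1  (1-jn J1 has f-setter on 0)
b4 stroke at J1  (common-f at J1 fixed by 0)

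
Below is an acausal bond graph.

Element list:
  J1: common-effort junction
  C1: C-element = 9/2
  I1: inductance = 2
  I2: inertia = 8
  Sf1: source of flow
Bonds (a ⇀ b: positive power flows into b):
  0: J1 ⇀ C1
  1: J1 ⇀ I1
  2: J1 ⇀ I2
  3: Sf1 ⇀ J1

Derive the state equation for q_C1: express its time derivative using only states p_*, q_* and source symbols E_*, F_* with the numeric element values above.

dq_C1/dt = F_Sf1 - p_I1/2 - p_I2/8

#3 stroke→Sf1  (Sf1 fixes flow; stroke at Sf1)
#0 stroke→J1  (C1 integral (e out))
#1 stroke→I1  (J1: bond 0 brought effort, rest push out)
#2 stroke→I2  (J1: bond 0 brought effort, rest push out)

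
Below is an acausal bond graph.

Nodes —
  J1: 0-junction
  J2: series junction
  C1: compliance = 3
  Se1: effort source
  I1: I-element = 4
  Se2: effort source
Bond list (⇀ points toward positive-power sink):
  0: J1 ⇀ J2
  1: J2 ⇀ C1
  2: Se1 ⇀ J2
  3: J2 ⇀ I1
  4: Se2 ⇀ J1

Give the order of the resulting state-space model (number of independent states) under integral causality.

2  (C1, I1 all integral)

bond 2 stroke at J2  (source Se1 imposes e)
bond 4 stroke at J1  (Se2: effort source, stroke at far end)
bond 0 stroke at J2  (J1 effort already set via bond 4)
bond 1 stroke at J2  (C1 integral (e out))
bond 3 stroke at I1  (closing 1-jn rule on J2)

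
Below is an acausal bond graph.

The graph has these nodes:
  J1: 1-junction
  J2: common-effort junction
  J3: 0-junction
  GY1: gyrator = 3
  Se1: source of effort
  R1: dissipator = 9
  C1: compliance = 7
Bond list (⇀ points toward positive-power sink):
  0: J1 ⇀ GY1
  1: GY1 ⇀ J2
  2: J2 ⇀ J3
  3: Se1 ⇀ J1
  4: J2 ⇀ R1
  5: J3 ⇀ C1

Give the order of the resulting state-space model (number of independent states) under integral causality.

bond 3 |J1  (Se1: effort source, stroke at far end)
bond 0 |GY1  (only one flow-in slot at J1)
bond 1 |GY1  (GY GY1: same side as bond 0)
bond 5 |J3  (C1 outputs effort q/C1)
bond 2 |J2  (J3: bond 5 brought effort, rest push out)
bond 4 |R1  (common-e at J2 fixed by 2)

1  (C1 all integral)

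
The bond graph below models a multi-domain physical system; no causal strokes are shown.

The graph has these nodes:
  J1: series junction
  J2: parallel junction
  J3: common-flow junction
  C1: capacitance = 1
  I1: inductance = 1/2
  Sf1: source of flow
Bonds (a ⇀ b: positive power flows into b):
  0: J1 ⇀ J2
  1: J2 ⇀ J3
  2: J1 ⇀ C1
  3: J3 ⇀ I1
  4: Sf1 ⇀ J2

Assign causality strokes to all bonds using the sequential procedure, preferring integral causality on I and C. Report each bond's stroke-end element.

#0 stroke at J2
#1 stroke at J3
#2 stroke at J1
#3 stroke at I1
#4 stroke at Sf1

#4 stroke→Sf1  (Sf1: flow source, stroke at near end)
#2 stroke→J1  (C1 outputs effort q/C1)
#0 stroke→J2  (only one flow-in slot at J1)
#1 stroke→J3  (0-jn J2 has e-setter on 0)
#3 stroke→I1  (J3: last free bond brings flow in)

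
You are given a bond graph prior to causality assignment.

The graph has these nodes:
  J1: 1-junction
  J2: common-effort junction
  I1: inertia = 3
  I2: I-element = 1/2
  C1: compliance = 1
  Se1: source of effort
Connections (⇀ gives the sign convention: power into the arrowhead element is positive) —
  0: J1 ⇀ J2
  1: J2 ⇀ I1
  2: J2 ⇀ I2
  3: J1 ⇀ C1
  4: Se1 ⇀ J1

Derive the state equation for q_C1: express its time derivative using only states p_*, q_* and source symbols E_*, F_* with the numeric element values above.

#4 stroke→J1  (Se1: effort source, stroke at far end)
#1 stroke→I1  (I1: I, integral causality)
#2 stroke→I2  (I2 integral (f out))
#0 stroke→J2  (J2: last free bond brings effort in)
#3 stroke→J1  (J1: bond 0 brought flow, rest push out)

dq_C1/dt = p_I1/3 + 2*p_I2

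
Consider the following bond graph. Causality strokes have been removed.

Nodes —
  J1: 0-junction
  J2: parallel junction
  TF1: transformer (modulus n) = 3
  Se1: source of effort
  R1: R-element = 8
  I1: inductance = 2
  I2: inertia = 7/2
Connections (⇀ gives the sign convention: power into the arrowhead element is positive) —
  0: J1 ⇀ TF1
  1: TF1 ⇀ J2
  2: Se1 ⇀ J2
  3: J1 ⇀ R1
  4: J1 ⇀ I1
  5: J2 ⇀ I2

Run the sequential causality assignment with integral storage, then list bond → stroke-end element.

#0 →J1
#1 →TF1
#2 →J2
#3 →R1
#4 →I1
#5 →I2

b2 |J2  (source Se1 imposes e)
b1 |TF1  (common-e at J2 fixed by 2)
b5 |I2  (0-jn J2 has e-setter on 2)
b0 |J1  (TF1 one-in-one-out from 1)
b3 |R1  (common-e at J1 fixed by 0)
b4 |I1  (0-jn J1 has e-setter on 0)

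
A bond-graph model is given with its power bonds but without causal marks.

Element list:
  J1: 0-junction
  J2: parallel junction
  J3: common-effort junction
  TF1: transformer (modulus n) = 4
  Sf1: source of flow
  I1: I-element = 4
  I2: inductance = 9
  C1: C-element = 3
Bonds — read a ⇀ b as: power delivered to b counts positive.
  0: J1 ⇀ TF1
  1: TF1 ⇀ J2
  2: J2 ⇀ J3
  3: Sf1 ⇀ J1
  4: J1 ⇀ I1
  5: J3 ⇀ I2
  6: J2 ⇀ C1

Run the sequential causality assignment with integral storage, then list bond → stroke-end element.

#3 stroke at Sf1  (Sf1 (Sf) sets flow on bond)
#4 stroke at I1  (prefer integral on I1)
#0 stroke at J1  (J1: last free bond brings effort in)
#1 stroke at TF1  (TF1: transformer flips bond 0)
#5 stroke at I2  (prefer integral on I2)
#2 stroke at J3  (closing 0-jn rule on J3)
#6 stroke at J2  (closing 0-jn rule on J2)

bond 0 |J1
bond 1 |TF1
bond 2 |J3
bond 3 |Sf1
bond 4 |I1
bond 5 |I2
bond 6 |J2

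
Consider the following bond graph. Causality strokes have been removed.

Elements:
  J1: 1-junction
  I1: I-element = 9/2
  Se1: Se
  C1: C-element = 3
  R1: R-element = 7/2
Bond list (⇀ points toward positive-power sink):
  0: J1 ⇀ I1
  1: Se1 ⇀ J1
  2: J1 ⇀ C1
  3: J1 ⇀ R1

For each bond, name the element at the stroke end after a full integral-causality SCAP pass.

β0 |I1
β1 |J1
β2 |J1
β3 |J1

bond 1 |J1  (Se1 (Se) sets effort on bond)
bond 0 |I1  (I1: I, integral causality)
bond 2 |J1  (1-jn J1 has f-setter on 0)
bond 3 |J1  (J1: bond 0 brought flow, rest push out)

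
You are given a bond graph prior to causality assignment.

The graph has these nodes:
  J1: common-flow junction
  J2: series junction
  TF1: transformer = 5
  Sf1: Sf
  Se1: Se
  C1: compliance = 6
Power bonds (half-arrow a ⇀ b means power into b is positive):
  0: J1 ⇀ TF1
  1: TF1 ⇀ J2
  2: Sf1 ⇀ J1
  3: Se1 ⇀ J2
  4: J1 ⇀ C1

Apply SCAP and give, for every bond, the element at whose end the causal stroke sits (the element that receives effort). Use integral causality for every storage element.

#2 stroke at Sf1  (Sf1 (Sf) sets flow on bond)
#3 stroke at J2  (Se1 (Se) sets effort on bond)
#0 stroke at J1  (1-jn J1 has f-setter on 2)
#4 stroke at J1  (common-f at J1 fixed by 2)
#1 stroke at TF1  (closing 1-jn rule on J2)

b0 stroke at J1
b1 stroke at TF1
b2 stroke at Sf1
b3 stroke at J2
b4 stroke at J1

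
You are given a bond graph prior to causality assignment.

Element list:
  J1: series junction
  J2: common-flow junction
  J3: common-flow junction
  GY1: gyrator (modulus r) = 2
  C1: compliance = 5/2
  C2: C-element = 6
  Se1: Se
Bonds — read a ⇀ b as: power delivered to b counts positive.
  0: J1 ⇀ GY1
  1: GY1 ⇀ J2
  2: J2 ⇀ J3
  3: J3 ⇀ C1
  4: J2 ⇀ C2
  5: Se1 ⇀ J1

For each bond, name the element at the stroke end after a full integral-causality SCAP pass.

bond 5 stroke at J1  (Se1: effort source, stroke at far end)
bond 0 stroke at GY1  (closing 1-jn rule on J1)
bond 1 stroke at GY1  (GY GY1: same side as bond 0)
bond 2 stroke at J2  (J2 flow already set via bond 1)
bond 4 stroke at J2  (J2 flow already set via bond 1)
bond 3 stroke at J3  (common-f at J3 fixed by 2)

bond 0 stroke→GY1
bond 1 stroke→GY1
bond 2 stroke→J2
bond 3 stroke→J3
bond 4 stroke→J2
bond 5 stroke→J1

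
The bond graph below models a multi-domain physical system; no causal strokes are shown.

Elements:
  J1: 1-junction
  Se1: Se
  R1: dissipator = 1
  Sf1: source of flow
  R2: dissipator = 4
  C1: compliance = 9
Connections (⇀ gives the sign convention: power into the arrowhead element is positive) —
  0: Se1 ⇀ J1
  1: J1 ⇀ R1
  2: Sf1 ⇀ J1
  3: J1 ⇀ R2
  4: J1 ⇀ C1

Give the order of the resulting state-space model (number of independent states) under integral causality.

1  (C1 all integral)

β0 |J1  (Se1: effort source, stroke at far end)
β2 |Sf1  (Sf1 fixes flow; stroke at Sf1)
β1 |J1  (J1 flow already set via bond 2)
β3 |J1  (J1 flow already set via bond 2)
β4 |J1  (1-jn J1 has f-setter on 2)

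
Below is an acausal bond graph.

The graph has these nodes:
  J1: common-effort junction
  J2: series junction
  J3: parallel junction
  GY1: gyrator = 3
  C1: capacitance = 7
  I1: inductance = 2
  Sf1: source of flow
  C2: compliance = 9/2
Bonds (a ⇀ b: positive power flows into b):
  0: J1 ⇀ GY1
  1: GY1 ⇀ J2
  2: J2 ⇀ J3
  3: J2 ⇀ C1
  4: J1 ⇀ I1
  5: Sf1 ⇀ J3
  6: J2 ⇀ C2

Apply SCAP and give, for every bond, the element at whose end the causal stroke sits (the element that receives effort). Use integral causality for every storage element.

b5 |Sf1  (Sf1 (Sf) sets flow on bond)
b2 |J3  (J3: last free bond brings effort in)
b1 |J2  (J2: bond 2 brought flow, rest push out)
b3 |J2  (J2 flow already set via bond 2)
b6 |J2  (common-f at J2 fixed by 2)
b0 |J1  (GY GY1: same side as bond 1)
b4 |I1  (J1: bond 0 brought effort, rest push out)

bond 0 |J1
bond 1 |J2
bond 2 |J3
bond 3 |J2
bond 4 |I1
bond 5 |Sf1
bond 6 |J2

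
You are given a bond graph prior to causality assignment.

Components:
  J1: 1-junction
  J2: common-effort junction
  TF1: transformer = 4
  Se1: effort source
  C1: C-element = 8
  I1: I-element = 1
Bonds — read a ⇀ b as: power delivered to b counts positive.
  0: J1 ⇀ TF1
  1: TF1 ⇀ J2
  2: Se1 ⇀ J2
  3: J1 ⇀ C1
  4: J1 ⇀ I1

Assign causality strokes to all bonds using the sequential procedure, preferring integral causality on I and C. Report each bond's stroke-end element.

bond 2 |J2  (source Se1 imposes e)
bond 1 |TF1  (J2: bond 2 brought effort, rest push out)
bond 0 |J1  (TF1: transformer flips bond 1)
bond 3 |J1  (C1 integral (e out))
bond 4 |I1  (only one flow-in slot at J1)

bond 0 →J1
bond 1 →TF1
bond 2 →J2
bond 3 →J1
bond 4 →I1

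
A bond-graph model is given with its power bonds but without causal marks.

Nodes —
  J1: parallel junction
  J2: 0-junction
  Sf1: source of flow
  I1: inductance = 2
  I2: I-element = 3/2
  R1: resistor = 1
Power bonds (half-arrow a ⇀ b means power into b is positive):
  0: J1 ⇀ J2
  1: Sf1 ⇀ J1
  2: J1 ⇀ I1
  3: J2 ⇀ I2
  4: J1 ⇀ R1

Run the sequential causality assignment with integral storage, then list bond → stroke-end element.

#0 →J2
#1 →Sf1
#2 →I1
#3 →I2
#4 →J1

β1 stroke→Sf1  (Sf1: flow source, stroke at near end)
β2 stroke→I1  (I1 outputs flow p/I1)
β3 stroke→I2  (prefer integral on I2)
β0 stroke→J2  (J2 needs exactly one e-in)
β4 stroke→J1  (J1: last free bond brings effort in)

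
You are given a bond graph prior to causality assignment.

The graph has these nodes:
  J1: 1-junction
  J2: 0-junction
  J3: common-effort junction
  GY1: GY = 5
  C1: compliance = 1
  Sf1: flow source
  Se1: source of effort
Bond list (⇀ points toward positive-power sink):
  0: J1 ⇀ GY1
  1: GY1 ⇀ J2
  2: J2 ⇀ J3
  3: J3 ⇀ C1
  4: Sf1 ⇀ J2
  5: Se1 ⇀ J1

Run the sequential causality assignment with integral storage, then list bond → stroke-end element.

bond 4 →Sf1  (Sf1 fixes flow; stroke at Sf1)
bond 5 →J1  (Se1 (Se) sets effort on bond)
bond 0 →GY1  (only one flow-in slot at J1)
bond 1 →GY1  (GY1 both-in/both-out from 0)
bond 2 →J2  (only one effort-in slot at J2)
bond 3 →J3  (J3 needs exactly one e-in)

β0 |GY1
β1 |GY1
β2 |J2
β3 |J3
β4 |Sf1
β5 |J1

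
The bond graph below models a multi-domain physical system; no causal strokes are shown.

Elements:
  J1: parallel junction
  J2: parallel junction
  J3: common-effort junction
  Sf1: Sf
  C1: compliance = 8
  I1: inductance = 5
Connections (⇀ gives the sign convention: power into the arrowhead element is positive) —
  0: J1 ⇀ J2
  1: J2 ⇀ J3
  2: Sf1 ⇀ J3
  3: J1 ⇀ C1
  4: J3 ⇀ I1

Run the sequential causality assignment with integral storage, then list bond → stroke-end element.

#0 stroke at J2
#1 stroke at J3
#2 stroke at Sf1
#3 stroke at J1
#4 stroke at I1

#2 stroke→Sf1  (Sf1 fixes flow; stroke at Sf1)
#3 stroke→J1  (prefer integral on C1)
#0 stroke→J2  (0-jn J1 has e-setter on 3)
#1 stroke→J3  (J2: bond 0 brought effort, rest push out)
#4 stroke→I1  (0-jn J3 has e-setter on 1)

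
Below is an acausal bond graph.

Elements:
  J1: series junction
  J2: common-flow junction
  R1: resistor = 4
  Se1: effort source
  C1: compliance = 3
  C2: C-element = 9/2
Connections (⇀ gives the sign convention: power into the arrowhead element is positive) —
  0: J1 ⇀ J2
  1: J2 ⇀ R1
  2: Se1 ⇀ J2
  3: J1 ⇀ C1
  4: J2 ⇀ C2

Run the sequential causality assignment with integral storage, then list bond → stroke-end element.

#2 stroke at J2  (source Se1 imposes e)
#3 stroke at J1  (C1 integral (e out))
#0 stroke at J2  (J1 needs exactly one f-in)
#4 stroke at J2  (prefer integral on C2)
#1 stroke at R1  (closing 1-jn rule on J2)

β0 stroke at J2
β1 stroke at R1
β2 stroke at J2
β3 stroke at J1
β4 stroke at J2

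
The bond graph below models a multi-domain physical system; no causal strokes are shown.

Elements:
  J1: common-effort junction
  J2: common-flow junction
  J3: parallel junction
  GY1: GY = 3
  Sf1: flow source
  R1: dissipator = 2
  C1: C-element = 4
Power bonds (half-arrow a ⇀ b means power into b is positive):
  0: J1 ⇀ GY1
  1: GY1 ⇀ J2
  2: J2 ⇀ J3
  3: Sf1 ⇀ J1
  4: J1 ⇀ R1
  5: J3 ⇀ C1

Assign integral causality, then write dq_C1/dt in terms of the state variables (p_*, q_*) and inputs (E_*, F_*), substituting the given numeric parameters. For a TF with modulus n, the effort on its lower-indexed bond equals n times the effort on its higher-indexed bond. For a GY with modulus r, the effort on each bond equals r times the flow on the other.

#3 stroke at Sf1  (Sf1 (Sf) sets flow on bond)
#5 stroke at J3  (prefer integral on C1)
#2 stroke at J2  (common-e at J3 fixed by 5)
#1 stroke at GY1  (J2: last free bond brings flow in)
#0 stroke at GY1  (GY1 both-in/both-out from 1)
#4 stroke at J1  (J1: last free bond brings effort in)

dq_C1/dt = 2*F_Sf1/3 - q_C1/18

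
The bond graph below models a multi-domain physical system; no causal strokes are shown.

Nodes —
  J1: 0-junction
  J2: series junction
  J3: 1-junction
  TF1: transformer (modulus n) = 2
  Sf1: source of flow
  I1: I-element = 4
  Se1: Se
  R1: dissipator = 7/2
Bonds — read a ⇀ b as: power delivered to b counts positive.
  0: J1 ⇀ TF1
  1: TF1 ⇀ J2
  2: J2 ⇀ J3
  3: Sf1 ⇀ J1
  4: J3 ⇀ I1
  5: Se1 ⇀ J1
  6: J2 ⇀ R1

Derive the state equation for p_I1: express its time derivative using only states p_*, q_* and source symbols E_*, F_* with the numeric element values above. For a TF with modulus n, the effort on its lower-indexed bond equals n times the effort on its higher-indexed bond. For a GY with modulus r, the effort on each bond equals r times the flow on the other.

#3 stroke→Sf1  (Sf1 (Sf) sets flow on bond)
#5 stroke→J1  (Se1 fixes effort; stroke away)
#0 stroke→TF1  (J1: bond 5 brought effort, rest push out)
#1 stroke→J2  (TF TF1: opposite of bond 0)
#4 stroke→I1  (I1 integral (f out))
#2 stroke→J3  (1-jn J3 has f-setter on 4)
#6 stroke→J2  (1-jn J2 has f-setter on 2)

dp_I1/dt = E_Se1/2 - 7*p_I1/8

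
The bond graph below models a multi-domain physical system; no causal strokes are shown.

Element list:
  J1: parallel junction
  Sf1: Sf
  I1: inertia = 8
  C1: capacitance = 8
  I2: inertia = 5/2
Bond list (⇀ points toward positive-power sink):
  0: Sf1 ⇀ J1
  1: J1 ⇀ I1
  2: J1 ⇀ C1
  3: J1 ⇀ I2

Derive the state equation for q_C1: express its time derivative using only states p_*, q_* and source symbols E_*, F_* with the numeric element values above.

#0 →Sf1  (Sf1: flow source, stroke at near end)
#1 →I1  (I1: I, integral causality)
#2 →J1  (C1: C, integral causality)
#3 →I2  (common-e at J1 fixed by 2)

dq_C1/dt = F_Sf1 - p_I1/8 - 2*p_I2/5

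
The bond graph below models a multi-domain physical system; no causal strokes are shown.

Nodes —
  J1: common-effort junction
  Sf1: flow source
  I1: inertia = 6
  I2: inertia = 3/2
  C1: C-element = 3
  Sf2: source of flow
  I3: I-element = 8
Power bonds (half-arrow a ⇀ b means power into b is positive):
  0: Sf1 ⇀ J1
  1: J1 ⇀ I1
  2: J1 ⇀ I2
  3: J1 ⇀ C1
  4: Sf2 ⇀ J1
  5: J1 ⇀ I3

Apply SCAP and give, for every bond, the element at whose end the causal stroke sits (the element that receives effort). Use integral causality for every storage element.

β0 stroke→Sf1  (source Sf1 imposes f)
β4 stroke→Sf2  (Sf2 fixes flow; stroke at Sf2)
β1 stroke→I1  (I1: I, integral causality)
β2 stroke→I2  (I2: I, integral causality)
β3 stroke→J1  (prefer integral on C1)
β5 stroke→I3  (J1: bond 3 brought effort, rest push out)

b0 →Sf1
b1 →I1
b2 →I2
b3 →J1
b4 →Sf2
b5 →I3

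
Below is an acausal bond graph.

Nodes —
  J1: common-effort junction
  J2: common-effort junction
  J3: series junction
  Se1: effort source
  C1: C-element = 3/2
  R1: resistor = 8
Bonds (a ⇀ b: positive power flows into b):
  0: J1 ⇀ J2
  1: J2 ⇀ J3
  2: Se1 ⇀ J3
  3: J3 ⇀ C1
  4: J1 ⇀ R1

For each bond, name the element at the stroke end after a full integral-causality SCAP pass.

b2 |J3  (source Se1 imposes e)
b3 |J3  (C1 integral (e out))
b1 |J2  (closing 1-jn rule on J3)
b0 |J1  (J2 effort already set via bond 1)
b4 |R1  (common-e at J1 fixed by 0)

#0 stroke at J1
#1 stroke at J2
#2 stroke at J3
#3 stroke at J3
#4 stroke at R1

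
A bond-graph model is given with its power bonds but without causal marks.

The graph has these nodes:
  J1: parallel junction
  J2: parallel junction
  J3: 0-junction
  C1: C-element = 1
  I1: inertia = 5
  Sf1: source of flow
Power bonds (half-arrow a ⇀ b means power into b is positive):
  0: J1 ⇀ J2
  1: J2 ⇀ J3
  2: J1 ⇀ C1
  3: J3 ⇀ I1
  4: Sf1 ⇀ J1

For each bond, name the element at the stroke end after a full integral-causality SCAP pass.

β4 →Sf1  (source Sf1 imposes f)
β2 →J1  (C1 integral (e out))
β0 →J2  (common-e at J1 fixed by 2)
β1 →J3  (0-jn J2 has e-setter on 0)
β3 →I1  (0-jn J3 has e-setter on 1)

#0 stroke at J2
#1 stroke at J3
#2 stroke at J1
#3 stroke at I1
#4 stroke at Sf1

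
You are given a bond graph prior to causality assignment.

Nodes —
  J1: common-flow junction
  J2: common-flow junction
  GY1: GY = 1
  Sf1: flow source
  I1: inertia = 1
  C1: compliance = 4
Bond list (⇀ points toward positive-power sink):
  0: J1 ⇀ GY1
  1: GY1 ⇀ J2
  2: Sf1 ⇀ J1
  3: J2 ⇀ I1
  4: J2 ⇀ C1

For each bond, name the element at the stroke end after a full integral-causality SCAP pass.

bond 0 stroke at J1
bond 1 stroke at J2
bond 2 stroke at Sf1
bond 3 stroke at I1
bond 4 stroke at J2

bond 2 |Sf1  (Sf1: flow source, stroke at near end)
bond 0 |J1  (common-f at J1 fixed by 2)
bond 1 |J2  (GY1: gyrator matches bond 0)
bond 3 |I1  (I1: I, integral causality)
bond 4 |J2  (1-jn J2 has f-setter on 3)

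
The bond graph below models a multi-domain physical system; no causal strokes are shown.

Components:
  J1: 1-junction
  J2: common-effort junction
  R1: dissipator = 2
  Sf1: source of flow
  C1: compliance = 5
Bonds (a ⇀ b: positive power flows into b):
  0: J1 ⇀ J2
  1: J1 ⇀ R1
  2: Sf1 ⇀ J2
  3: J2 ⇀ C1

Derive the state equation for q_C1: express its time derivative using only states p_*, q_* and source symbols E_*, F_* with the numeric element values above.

#2 stroke at Sf1  (source Sf1 imposes f)
#3 stroke at J2  (C1 outputs effort q/C1)
#0 stroke at J1  (J2: bond 3 brought effort, rest push out)
#1 stroke at R1  (J1: last free bond brings flow in)

dq_C1/dt = F_Sf1 - q_C1/10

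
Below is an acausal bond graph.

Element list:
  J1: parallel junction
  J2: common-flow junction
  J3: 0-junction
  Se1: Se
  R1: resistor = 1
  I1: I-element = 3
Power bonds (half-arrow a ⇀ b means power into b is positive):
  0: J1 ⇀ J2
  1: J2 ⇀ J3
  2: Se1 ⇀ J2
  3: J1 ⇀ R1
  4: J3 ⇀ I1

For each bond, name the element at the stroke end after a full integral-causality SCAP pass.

b0 stroke→J2
b1 stroke→J3
b2 stroke→J2
b3 stroke→J1
b4 stroke→I1

#2 stroke→J2  (source Se1 imposes e)
#4 stroke→I1  (I1 outputs flow p/I1)
#1 stroke→J3  (J3 needs exactly one e-in)
#0 stroke→J2  (1-jn J2 has f-setter on 1)
#3 stroke→J1  (J1 needs exactly one e-in)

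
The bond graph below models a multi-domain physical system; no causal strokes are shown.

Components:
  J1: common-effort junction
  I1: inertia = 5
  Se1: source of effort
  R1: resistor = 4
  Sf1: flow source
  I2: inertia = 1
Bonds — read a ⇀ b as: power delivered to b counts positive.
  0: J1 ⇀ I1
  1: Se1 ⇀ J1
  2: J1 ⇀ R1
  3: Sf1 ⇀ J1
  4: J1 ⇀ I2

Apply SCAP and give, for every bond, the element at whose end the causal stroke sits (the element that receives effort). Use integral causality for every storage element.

bond 0 →I1
bond 1 →J1
bond 2 →R1
bond 3 →Sf1
bond 4 →I2

bond 1 stroke at J1  (Se1: effort source, stroke at far end)
bond 3 stroke at Sf1  (source Sf1 imposes f)
bond 0 stroke at I1  (J1: bond 1 brought effort, rest push out)
bond 2 stroke at R1  (J1 effort already set via bond 1)
bond 4 stroke at I2  (J1: bond 1 brought effort, rest push out)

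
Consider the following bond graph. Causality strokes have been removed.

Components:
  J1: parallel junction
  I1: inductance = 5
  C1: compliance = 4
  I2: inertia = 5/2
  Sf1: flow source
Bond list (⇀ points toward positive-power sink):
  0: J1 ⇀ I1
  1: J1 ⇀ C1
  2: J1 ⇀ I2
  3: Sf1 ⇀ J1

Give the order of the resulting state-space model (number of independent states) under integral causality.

#3 stroke at Sf1  (Sf1: flow source, stroke at near end)
#0 stroke at I1  (I1 outputs flow p/I1)
#1 stroke at J1  (C1 outputs effort q/C1)
#2 stroke at I2  (common-e at J1 fixed by 1)

3  (C1, I1, I2 all integral)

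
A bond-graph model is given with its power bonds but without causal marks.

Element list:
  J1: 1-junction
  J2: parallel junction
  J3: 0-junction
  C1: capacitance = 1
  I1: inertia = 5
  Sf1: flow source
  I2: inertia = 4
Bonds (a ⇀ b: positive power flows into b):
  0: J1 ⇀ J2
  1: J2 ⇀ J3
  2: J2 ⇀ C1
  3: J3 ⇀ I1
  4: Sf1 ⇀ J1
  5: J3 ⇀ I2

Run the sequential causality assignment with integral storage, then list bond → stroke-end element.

β0 →J1
β1 →J3
β2 →J2
β3 →I1
β4 →Sf1
β5 →I2

b4 |Sf1  (Sf1 fixes flow; stroke at Sf1)
b0 |J1  (1-jn J1 has f-setter on 4)
b2 |J2  (prefer integral on C1)
b1 |J3  (J2 effort already set via bond 2)
b3 |I1  (0-jn J3 has e-setter on 1)
b5 |I2  (J3: bond 1 brought effort, rest push out)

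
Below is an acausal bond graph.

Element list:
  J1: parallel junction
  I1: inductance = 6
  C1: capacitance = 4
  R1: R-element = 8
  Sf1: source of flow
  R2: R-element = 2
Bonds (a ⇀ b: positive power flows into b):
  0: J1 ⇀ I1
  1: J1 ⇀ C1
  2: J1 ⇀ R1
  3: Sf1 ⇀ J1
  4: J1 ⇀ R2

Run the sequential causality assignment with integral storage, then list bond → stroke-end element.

#3 stroke→Sf1  (Sf1 fixes flow; stroke at Sf1)
#0 stroke→I1  (I1: I, integral causality)
#1 stroke→J1  (C1: C, integral causality)
#2 stroke→R1  (J1 effort already set via bond 1)
#4 stroke→R2  (J1: bond 1 brought effort, rest push out)

β0 →I1
β1 →J1
β2 →R1
β3 →Sf1
β4 →R2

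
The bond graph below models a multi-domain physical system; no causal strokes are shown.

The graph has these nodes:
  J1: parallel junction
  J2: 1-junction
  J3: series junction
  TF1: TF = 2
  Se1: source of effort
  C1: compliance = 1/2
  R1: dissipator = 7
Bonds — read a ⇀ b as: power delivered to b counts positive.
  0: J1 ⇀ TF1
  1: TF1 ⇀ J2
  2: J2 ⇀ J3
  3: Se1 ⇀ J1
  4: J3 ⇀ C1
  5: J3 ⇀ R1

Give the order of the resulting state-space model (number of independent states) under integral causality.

1  (C1 all integral)

#3 stroke at J1  (source Se1 imposes e)
#0 stroke at TF1  (0-jn J1 has e-setter on 3)
#1 stroke at J2  (TF1 one-in-one-out from 0)
#2 stroke at J3  (closing 1-jn rule on J2)
#4 stroke at J3  (C1 integral (e out))
#5 stroke at R1  (J3: last free bond brings flow in)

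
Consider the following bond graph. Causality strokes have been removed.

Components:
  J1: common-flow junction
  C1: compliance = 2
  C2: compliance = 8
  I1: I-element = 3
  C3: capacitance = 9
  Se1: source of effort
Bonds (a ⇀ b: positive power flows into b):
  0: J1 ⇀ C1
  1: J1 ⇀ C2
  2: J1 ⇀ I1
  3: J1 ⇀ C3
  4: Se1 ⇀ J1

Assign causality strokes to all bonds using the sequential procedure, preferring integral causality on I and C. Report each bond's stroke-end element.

#0 stroke at J1
#1 stroke at J1
#2 stroke at I1
#3 stroke at J1
#4 stroke at J1

bond 4 stroke→J1  (Se1 (Se) sets effort on bond)
bond 0 stroke→J1  (C1: C, integral causality)
bond 1 stroke→J1  (C2 integral (e out))
bond 2 stroke→I1  (I1: I, integral causality)
bond 3 stroke→J1  (common-f at J1 fixed by 2)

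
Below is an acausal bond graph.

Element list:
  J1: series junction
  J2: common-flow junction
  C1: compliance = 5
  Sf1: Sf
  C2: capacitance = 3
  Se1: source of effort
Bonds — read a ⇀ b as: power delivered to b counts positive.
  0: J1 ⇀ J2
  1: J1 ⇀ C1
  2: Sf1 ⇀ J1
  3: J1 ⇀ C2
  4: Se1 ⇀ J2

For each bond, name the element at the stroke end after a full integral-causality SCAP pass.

bond 2 stroke at Sf1  (Sf1 fixes flow; stroke at Sf1)
bond 4 stroke at J2  (Se1 fixes effort; stroke away)
bond 0 stroke at J1  (J1 flow already set via bond 2)
bond 1 stroke at J1  (J1: bond 2 brought flow, rest push out)
bond 3 stroke at J1  (common-f at J1 fixed by 2)

bond 0 |J1
bond 1 |J1
bond 2 |Sf1
bond 3 |J1
bond 4 |J2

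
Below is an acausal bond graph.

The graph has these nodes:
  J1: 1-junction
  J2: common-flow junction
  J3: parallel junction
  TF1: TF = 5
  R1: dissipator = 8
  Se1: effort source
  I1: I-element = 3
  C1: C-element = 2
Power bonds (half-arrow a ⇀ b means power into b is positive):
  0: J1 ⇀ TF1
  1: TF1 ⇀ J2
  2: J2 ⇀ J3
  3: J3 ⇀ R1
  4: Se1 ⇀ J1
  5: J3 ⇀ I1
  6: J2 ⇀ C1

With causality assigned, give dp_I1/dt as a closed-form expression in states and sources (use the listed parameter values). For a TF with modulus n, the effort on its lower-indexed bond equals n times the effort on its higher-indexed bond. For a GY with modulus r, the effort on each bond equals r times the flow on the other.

b4 →J1  (Se1: effort source, stroke at far end)
b0 →TF1  (J1 needs exactly one f-in)
b1 →J2  (TF TF1: opposite of bond 0)
b5 →I1  (prefer integral on I1)
b6 →J2  (C1 integral (e out))
b2 →J3  (only one flow-in slot at J2)
b3 →R1  (0-jn J3 has e-setter on 2)

dp_I1/dt = E_Se1/5 - q_C1/2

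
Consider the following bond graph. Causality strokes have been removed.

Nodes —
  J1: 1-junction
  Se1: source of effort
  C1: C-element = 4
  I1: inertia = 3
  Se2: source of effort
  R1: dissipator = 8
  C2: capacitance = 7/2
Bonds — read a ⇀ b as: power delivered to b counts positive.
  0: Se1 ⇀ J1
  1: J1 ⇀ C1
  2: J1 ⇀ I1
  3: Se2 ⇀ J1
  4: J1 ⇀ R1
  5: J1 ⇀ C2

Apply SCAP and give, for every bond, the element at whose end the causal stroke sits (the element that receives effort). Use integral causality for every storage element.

β0 →J1
β1 →J1
β2 →I1
β3 →J1
β4 →J1
β5 →J1

bond 0 stroke at J1  (Se1 fixes effort; stroke away)
bond 3 stroke at J1  (Se2 (Se) sets effort on bond)
bond 1 stroke at J1  (C1 outputs effort q/C1)
bond 2 stroke at I1  (I1 outputs flow p/I1)
bond 4 stroke at J1  (common-f at J1 fixed by 2)
bond 5 stroke at J1  (J1: bond 2 brought flow, rest push out)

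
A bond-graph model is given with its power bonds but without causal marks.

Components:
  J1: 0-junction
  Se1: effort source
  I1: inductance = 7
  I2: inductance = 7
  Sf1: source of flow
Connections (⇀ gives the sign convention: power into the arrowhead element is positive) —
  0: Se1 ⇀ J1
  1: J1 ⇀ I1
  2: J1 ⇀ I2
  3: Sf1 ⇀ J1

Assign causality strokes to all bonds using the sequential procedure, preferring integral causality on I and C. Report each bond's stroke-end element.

bond 0 stroke at J1
bond 1 stroke at I1
bond 2 stroke at I2
bond 3 stroke at Sf1

bond 0 stroke at J1  (Se1 fixes effort; stroke away)
bond 3 stroke at Sf1  (Sf1 fixes flow; stroke at Sf1)
bond 1 stroke at I1  (J1: bond 0 brought effort, rest push out)
bond 2 stroke at I2  (common-e at J1 fixed by 0)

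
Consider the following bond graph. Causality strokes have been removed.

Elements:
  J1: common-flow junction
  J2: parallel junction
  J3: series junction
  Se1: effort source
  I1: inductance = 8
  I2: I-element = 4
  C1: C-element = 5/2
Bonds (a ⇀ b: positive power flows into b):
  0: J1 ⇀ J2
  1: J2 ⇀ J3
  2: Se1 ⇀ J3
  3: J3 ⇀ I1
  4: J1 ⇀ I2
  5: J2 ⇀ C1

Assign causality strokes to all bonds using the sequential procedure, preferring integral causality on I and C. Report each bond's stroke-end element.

bond 2 |J3  (Se1: effort source, stroke at far end)
bond 3 |I1  (I1 integral (f out))
bond 1 |J3  (common-f at J3 fixed by 3)
bond 4 |I2  (I2 outputs flow p/I2)
bond 0 |J1  (common-f at J1 fixed by 4)
bond 5 |J2  (J2 needs exactly one e-in)

bond 0 →J1
bond 1 →J3
bond 2 →J3
bond 3 →I1
bond 4 →I2
bond 5 →J2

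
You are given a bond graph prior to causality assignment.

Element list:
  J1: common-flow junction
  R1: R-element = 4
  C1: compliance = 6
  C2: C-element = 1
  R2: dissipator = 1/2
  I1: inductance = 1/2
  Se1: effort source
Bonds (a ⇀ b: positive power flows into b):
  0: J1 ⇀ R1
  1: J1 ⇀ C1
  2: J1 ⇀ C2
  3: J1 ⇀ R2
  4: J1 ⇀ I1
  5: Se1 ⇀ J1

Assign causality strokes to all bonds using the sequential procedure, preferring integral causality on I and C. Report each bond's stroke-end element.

β5 |J1  (Se1: effort source, stroke at far end)
β1 |J1  (C1: C, integral causality)
β2 |J1  (C2 integral (e out))
β4 |I1  (prefer integral on I1)
β0 |J1  (1-jn J1 has f-setter on 4)
β3 |J1  (J1 flow already set via bond 4)

bond 0 stroke at J1
bond 1 stroke at J1
bond 2 stroke at J1
bond 3 stroke at J1
bond 4 stroke at I1
bond 5 stroke at J1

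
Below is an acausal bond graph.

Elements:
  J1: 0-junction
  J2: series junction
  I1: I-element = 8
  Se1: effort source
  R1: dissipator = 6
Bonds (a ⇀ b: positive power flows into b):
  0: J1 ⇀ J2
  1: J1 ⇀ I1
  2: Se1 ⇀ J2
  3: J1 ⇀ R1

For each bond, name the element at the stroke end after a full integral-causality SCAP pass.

b0 →J1
b1 →I1
b2 →J2
b3 →R1

#2 stroke at J2  (Se1 fixes effort; stroke away)
#0 stroke at J1  (J2 needs exactly one f-in)
#1 stroke at I1  (J1 effort already set via bond 0)
#3 stroke at R1  (J1 effort already set via bond 0)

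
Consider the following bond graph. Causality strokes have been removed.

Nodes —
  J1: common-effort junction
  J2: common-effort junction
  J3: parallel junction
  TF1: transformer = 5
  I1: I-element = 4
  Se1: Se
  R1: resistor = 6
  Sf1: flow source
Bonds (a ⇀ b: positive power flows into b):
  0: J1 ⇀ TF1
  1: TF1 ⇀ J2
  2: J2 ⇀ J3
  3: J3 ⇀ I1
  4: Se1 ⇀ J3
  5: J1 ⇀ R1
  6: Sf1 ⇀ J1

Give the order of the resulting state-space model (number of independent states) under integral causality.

1  (I1 all integral)

bond 4 stroke→J3  (Se1: effort source, stroke at far end)
bond 6 stroke→Sf1  (source Sf1 imposes f)
bond 2 stroke→J2  (J3 effort already set via bond 4)
bond 3 stroke→I1  (J3 effort already set via bond 4)
bond 1 stroke→TF1  (common-e at J2 fixed by 2)
bond 0 stroke→J1  (TF1 one-in-one-out from 1)
bond 5 stroke→R1  (J1: bond 0 brought effort, rest push out)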